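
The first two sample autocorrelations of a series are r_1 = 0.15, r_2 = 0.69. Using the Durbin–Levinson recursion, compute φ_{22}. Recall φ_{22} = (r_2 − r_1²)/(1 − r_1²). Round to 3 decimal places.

0.683

φ_{22} = (r_2 − r_1²) / (1 − r_1²)
r_1² = (0.15)² = 0.0225
Numerator = 0.69 − 0.0225 = 0.6675; denominator = 1 − 0.0225 = 0.9775
φ_{22} = 0.6675 / 0.9775 = 0.683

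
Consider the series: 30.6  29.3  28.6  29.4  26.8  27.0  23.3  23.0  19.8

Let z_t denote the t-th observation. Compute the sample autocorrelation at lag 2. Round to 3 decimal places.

Mean z̄ = (30.6 + 29.3 + 28.6 + 29.4 + 26.8 + 27.0 + 23.3 + 23.0 + 19.8)/9 = 26.4222
Σ(z_t−z̄)(z_{t+2}−z̄) = (9.0983) + (8.5694) + (0.8227) + (1.7205) + (-1.1795) + (-1.9773) + (20.6760) = 37.7301
Denominator Σ(z_t−z̄)² = 105.1356
r_2 = 37.7301 / 105.1356 = 0.359

0.359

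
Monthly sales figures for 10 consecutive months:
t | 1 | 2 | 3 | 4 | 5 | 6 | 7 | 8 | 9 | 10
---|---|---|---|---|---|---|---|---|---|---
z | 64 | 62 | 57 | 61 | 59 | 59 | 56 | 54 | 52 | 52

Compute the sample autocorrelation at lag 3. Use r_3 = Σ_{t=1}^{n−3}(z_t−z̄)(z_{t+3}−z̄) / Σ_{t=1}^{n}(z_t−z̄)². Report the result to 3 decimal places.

Mean z̄ = (64 + 62 + 57 + 61 + 59 + 59 + 56 + 54 + 52 + 52)/10 = 57.6000
Σ(z_t−z̄)(z_{t+3}−z̄) = (21.7600) + (6.1600) + (-0.8400) + (-5.4400) + (-5.0400) + (-7.8400) + (8.9600) = 17.7200
Denominator Σ(z_t−z̄)² = 154.4000
r_3 = 17.7200 / 154.4000 = 0.115

0.115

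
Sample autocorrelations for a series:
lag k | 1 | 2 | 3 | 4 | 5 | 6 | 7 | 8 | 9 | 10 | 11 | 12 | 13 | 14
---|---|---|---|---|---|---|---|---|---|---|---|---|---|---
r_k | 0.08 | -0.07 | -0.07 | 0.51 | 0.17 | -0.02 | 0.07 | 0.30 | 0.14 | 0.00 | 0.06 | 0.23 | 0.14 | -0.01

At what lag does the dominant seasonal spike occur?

4

The largest autocorrelation is r_4 = 0.51, with weaker echoes at lags 8 (0.30) and 12 (0.23); the remaining lags stay at or below 0.17.
The dominant spike at lag 4 indicates a seasonal period of 4.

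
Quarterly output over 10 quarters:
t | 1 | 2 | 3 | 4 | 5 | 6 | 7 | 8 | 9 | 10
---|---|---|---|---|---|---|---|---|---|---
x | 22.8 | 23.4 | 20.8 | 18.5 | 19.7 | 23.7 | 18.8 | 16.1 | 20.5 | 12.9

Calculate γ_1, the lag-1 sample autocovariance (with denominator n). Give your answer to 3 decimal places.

0.546

Mean x̄ = (22.8 + 23.4 + 20.8 + 18.5 + 19.7 + 23.7 + 18.8 + 16.1 + 20.5 + 12.9)/10 = 19.7200
Σ_{t=1}^{9}(x_t−x̄)(x_{t+1}−x̄) = 5.4616
γ_1 = 5.4616 / 10 = 0.546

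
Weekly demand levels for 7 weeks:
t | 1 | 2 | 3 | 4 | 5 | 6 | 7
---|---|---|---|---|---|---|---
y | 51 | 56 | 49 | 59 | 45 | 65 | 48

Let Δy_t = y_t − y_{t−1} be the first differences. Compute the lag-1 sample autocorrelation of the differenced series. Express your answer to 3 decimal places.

-0.814

First differences Δy: 5, -7, 10, -14, 20, -17
Mean of differences = -0.5000
Numerator Σ(Δy_t−Δȳ)(Δy_{t+1}−Δȳ) = -860.7500
Denominator Σ(Δy_t−Δȳ)² = 1057.5000
r_1(Δy) = -860.7500 / 1057.5000 = -0.814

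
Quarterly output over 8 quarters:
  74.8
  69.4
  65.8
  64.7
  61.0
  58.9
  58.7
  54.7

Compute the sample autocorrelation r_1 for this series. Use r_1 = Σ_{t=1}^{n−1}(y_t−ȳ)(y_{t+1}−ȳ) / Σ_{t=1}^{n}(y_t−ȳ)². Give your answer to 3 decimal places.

Mean ȳ = (74.8 + 69.4 + 65.8 + 64.7 + 61.0 + 58.9 + 58.7 + 54.7)/8 = 63.5000
Deviations from mean: 11.3000, 5.9000, 2.3000, 1.2000, -2.5000, -4.6000, -4.8000, -8.8000
Numerator Σ_{t=1}^{7}(y_t−ȳ)(y_{t+1}−ȳ) = 155.8200
Denominator Σ(y_t−ȳ)² = 297.1200
r_1 = 155.8200 / 297.1200 = 0.524

0.524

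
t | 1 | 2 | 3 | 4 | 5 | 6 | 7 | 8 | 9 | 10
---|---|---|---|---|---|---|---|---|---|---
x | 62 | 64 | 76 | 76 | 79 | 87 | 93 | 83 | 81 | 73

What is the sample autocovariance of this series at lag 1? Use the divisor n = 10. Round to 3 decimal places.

Mean x̄ = (62 + 64 + 76 + 76 + 79 + 87 + 93 + 83 + 81 + 73)/10 = 77.4000
Σ_{t=1}^{9}(x_t−x̄)(x_{t+1}−x̄) = 481.6400
γ_1 = 481.6400 / 10 = 48.164

48.164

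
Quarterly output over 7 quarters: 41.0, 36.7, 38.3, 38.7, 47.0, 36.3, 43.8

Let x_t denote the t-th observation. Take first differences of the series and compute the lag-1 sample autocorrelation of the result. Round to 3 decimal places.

-0.663

First differences Δx: -4.3, 1.6, 0.4, 8.3, -10.7, 7.5
Mean of differences = 0.4667
Numerator Σ(Δx_t−Δx̄)(Δx_{t+1}−Δx̄) = -172.0111
Denominator Σ(Δx_t−Δx̄)² = 259.5333
r_1(Δx) = -172.0111 / 259.5333 = -0.663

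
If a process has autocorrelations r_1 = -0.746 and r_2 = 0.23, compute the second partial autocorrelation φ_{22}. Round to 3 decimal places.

-0.736

φ_{22} = (r_2 − r_1²) / (1 − r_1²)
r_1² = (-0.746)² = 0.556516
Numerator = 0.23 − 0.5565 = -0.3265; denominator = 1 − 0.5565 = 0.4435
φ_{22} = -0.3265 / 0.4435 = -0.736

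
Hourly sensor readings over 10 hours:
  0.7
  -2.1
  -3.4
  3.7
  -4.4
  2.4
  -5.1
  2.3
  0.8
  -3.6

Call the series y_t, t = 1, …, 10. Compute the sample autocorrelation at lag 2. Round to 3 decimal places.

Mean ȳ = (0.7 − 2.1 − 3.4 + 3.7 − 4.4 + 2.4 − 5.1 + 2.3 + 0.8 − 3.6)/10 = -0.8700
Numerator Σ_{t=1}^{8}(y_t−ȳ)(y_{t+2}−ȳ) = 23.8612
Denominator Σ(y_t−ȳ)² = 92.6010
r_2 = 23.8612 / 92.6010 = 0.258

0.258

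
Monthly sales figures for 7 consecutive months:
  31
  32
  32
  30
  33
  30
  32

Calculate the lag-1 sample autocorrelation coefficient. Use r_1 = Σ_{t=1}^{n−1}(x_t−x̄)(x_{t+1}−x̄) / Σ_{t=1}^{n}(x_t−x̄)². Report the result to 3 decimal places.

-0.783

Mean x̄ = (31 + 32 + 32 + 30 + 33 + 30 + 32)/7 = 31.4286
Numerator Σ_{t=1}^{6}(x_t−x̄)(x_{t+1}−x̄) = -6.0408
Denominator Σ(x_t−x̄)² = 7.7143
r_1 = -6.0408 / 7.7143 = -0.783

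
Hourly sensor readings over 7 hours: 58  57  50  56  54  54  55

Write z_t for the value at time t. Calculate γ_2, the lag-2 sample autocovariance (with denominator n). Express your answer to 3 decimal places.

-1.394

Mean z̄ = (58 + 57 + 50 + 56 + 54 + 54 + 55)/7 = 54.8571
Σ_{t=1}^{5}(z_t−z̄)(z_{t+2}−z̄) = -9.7551
γ_2 = -9.7551 / 7 = -1.394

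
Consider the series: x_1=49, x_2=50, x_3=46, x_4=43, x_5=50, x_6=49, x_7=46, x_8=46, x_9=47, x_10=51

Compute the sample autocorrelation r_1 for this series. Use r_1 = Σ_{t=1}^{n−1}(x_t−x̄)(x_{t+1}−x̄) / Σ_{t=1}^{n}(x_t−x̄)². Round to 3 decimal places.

-0.021

Mean x̄ = (49 + 50 + 46 + 43 + 50 + 49 + 46 + 46 + 47 + 51)/10 = 47.7000
Numerator Σ_{t=1}^{9}(x_t−x̄)(x_{t+1}−x̄) = -1.1900
Denominator Σ(x_t−x̄)² = 56.1000
r_1 = -1.1900 / 56.1000 = -0.021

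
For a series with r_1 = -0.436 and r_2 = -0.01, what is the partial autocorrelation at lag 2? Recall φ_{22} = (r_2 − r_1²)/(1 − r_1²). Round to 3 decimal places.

-0.247

φ_{22} = (r_2 − r_1²) / (1 − r_1²)
r_1² = (-0.436)² = 0.190096
Numerator = -0.01 − 0.1901 = -0.2001; denominator = 1 − 0.1901 = 0.8099
φ_{22} = -0.2001 / 0.8099 = -0.247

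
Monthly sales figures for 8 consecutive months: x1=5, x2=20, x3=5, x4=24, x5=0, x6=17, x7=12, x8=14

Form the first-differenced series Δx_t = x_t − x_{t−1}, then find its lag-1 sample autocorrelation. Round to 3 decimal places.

-0.862

First differences Δx: 15, -15, 19, -24, 17, -5, 2
Mean of differences = 1.2857
Numerator Σ(Δx_t−Δx̄)(Δx_{t+1}−Δx̄) = -1460.3673
Denominator Σ(Δx_t−Δx̄)² = 1693.4286
r_1(Δx) = -1460.3673 / 1693.4286 = -0.862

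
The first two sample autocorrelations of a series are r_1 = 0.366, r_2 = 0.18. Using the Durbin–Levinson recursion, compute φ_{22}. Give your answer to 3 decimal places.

φ_{22} = (r_2 − r_1²) / (1 − r_1²)
r_1² = (0.366)² = 0.133956
Numerator = 0.18 − 0.1340 = 0.0460; denominator = 1 − 0.1340 = 0.8660
φ_{22} = 0.0460 / 0.8660 = 0.053

0.053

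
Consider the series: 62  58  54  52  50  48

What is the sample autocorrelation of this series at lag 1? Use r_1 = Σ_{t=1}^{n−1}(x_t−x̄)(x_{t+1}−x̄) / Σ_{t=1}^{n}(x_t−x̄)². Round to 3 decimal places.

Mean x̄ = (62 + 58 + 54 + 52 + 50 + 48)/6 = 54.0000
Σ(x_t−x̄)(x_{t+1}−x̄) = (32.0000) + (0.0000) + (0.0000) + (8.0000) + (24.0000) = 64.0000
Denominator Σ(x_t−x̄)² = 136.0000
r_1 = 64.0000 / 136.0000 = 0.471

0.471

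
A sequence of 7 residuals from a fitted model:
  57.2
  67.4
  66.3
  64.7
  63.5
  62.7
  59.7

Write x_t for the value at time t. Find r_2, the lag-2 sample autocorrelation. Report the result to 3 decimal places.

-0.161

Mean x̄ = (57.2 + 67.4 + 66.3 + 64.7 + 63.5 + 62.7 + 59.7)/7 = 63.0714
Deviations from mean: -5.8714, 4.3286, 3.2286, 1.6286, 0.4286, -0.3714, -3.3714
Σ(x_t−x̄)(x_{t+2}−x̄) = (-18.9563) + (7.0494) + (1.3837) + (-0.6049) + (-1.4449) = -12.5731
Denominator Σ(x_t−x̄)² = 77.9743
r_2 = -12.5731 / 77.9743 = -0.161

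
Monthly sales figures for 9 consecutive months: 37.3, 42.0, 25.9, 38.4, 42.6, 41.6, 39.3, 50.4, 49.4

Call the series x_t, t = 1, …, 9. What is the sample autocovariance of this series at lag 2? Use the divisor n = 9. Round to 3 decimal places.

1.341

Mean x̄ = (37.3 + 42.0 + 25.9 + 38.4 + 42.6 + 41.6 + 39.3 + 50.4 + 49.4)/9 = 40.7667
Σ_{t=1}^{7}(x_t−x̄)(x_{t+2}−x̄) = 12.0678
γ_2 = 12.0678 / 9 = 1.341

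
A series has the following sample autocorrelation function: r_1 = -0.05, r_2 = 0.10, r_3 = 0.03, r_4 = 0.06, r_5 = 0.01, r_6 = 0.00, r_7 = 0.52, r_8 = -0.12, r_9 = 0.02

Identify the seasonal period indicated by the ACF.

7

The largest autocorrelation is r_7 = 0.52; the remaining lags stay at or below 0.10.
The dominant spike at lag 7 indicates a seasonal period of 7.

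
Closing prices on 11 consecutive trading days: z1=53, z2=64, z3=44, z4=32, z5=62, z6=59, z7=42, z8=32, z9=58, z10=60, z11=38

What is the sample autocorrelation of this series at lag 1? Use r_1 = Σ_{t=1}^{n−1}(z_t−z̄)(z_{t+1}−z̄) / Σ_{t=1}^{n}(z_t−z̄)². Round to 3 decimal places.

-0.103

Mean z̄ = (53 + 64 + 44 + 32 + 62 + 59 + 42 + 32 + 58 + 60 + 38)/11 = 49.4545
Numerator Σ_{t=1}^{10}(z_t−z̄)(z_{t+1}−z̄) = -152.6612
Denominator Σ(z_t−z̄)² = 1482.7273
r_1 = -152.6612 / 1482.7273 = -0.103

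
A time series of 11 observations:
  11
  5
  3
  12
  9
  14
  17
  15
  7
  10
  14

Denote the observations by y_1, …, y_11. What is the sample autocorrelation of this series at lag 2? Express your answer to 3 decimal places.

Mean ȳ = (11 + 5 + 3 + 12 + 9 + 14 + 17 + 15 + 7 + 10 + 14)/11 = 10.6364
Numerator Σ_{t=1}^{9}(y_t−ȳ)(y_{t+2}−ȳ) = -27.2645
Denominator Σ(y_t−ȳ)² = 190.5455
r_2 = -27.2645 / 190.5455 = -0.143

-0.143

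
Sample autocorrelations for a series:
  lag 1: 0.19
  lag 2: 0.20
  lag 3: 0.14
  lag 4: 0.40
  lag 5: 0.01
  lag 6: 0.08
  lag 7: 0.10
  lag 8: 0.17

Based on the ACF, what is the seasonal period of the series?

The largest autocorrelation is r_4 = 0.40; the remaining lags stay at or below 0.20.
The dominant spike at lag 4 indicates a seasonal period of 4.

4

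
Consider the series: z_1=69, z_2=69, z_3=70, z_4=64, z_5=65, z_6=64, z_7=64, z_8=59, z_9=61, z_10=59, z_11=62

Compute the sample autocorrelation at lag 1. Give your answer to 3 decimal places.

0.636

Mean z̄ = (69 + 69 + 70 + 64 + 65 + 64 + 64 + 59 + 61 + 59 + 62)/11 = 64.1818
Numerator Σ_{t=1}^{10}(z_t−z̄)(z_{t+1}−z̄) = 95.1488
Denominator Σ(z_t−z̄)² = 149.6364
r_1 = 95.1488 / 149.6364 = 0.636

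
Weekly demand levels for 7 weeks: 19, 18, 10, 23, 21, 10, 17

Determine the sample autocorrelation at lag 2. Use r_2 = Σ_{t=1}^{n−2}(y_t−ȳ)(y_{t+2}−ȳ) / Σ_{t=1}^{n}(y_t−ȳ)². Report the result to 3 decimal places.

Mean ȳ = (19 + 18 + 10 + 23 + 21 + 10 + 17)/7 = 16.8571
Numerator Σ_{t=1}^{5}(y_t−ȳ)(y_{t+2}−ȳ) = -77.6122
Denominator Σ(y_t−ȳ)² = 154.8571
r_2 = -77.6122 / 154.8571 = -0.501

-0.501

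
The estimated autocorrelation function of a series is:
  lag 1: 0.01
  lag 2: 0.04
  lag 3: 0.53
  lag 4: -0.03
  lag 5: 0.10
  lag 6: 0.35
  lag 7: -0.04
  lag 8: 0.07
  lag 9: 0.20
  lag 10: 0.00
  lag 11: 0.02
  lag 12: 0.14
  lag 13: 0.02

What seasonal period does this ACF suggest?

3

The largest autocorrelation is r_3 = 0.53, with weaker echoes at lags 6 (0.35) and 9 (0.20); the remaining lags stay at or below 0.14.
The dominant spike at lag 3 indicates a seasonal period of 3.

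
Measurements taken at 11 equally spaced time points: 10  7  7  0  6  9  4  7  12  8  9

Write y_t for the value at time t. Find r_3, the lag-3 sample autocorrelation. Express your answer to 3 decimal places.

0.084

Mean ȳ = (10 + 7 + 7 + 0 + 6 + 9 + 4 + 7 + 12 + 8 + 9)/11 = 7.1818
Numerator Σ_{t=1}^{8}(y_t−ȳ)(y_{t+3}−ȳ) = 8.5372
Denominator Σ(y_t−ȳ)² = 101.6364
r_3 = 8.5372 / 101.6364 = 0.084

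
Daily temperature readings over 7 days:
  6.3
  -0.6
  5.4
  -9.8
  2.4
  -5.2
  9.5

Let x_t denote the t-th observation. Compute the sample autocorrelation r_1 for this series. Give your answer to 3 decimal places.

Mean x̄ = (6.3 − 0.6 + 5.4 − 9.8 + 2.4 − 5.2 + 9.5)/7 = 1.1429
Numerator Σ_{t=1}^{6}(x_t−x̄)(x_{t+1}−x̄) = -137.7318
Denominator Σ(x_t−x̄)² = 279.1571
r_1 = -137.7318 / 279.1571 = -0.493

-0.493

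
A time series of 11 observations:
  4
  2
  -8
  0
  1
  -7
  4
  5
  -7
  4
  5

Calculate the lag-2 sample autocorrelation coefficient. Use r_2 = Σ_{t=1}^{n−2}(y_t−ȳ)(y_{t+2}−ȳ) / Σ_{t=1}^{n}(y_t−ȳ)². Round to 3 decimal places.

Mean ȳ = (4 + 2 − 8 + 0 + 1 − 7 + 4 + 5 − 7 + 4 + 5)/11 = 0.2727
Numerator Σ_{t=1}^{9}(y_t−ȳ)(y_{t+2}−ȳ) = -110.8760
Denominator Σ(y_t−ȳ)² = 264.1818
r_2 = -110.8760 / 264.1818 = -0.420

-0.420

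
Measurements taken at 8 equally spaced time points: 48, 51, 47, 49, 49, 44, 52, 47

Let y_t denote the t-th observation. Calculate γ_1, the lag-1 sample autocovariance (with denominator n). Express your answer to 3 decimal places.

-3.580

Mean ȳ = (48 + 51 + 47 + 49 + 49 + 44 + 52 + 47)/8 = 48.3750
Σ_{t=1}^{7}(y_t−ȳ)(y_{t+1}−ȳ) = -28.6406
γ_1 = -28.6406 / 8 = -3.580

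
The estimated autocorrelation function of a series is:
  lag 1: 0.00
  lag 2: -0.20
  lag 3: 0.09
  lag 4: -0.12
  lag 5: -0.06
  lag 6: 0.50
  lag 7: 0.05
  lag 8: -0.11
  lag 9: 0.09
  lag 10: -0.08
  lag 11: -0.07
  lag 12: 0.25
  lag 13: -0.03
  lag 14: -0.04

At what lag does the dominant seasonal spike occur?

The largest autocorrelation is r_6 = 0.50, with a weaker echo at lag 12 (0.25); the remaining lags stay at or below 0.09.
The dominant spike at lag 6 indicates a seasonal period of 6.

6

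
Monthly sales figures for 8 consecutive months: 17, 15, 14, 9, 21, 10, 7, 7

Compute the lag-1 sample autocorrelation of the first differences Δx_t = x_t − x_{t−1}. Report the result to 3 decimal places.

-0.571

First differences Δx: -2, -1, -5, 12, -11, -3, 0
Mean of differences = -1.4286
Numerator Σ(Δx_t−Δx̄)(Δx_{t+1}−Δx̄) = -165.4694
Denominator Σ(Δx_t−Δx̄)² = 289.7143
r_1(Δx) = -165.4694 / 289.7143 = -0.571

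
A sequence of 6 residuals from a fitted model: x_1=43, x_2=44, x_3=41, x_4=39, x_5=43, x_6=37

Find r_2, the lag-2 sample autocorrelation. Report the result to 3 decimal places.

0.062

Mean x̄ = (43 + 44 + 41 + 39 + 43 + 37)/6 = 41.1667
Σ(x_t−x̄)(x_{t+2}−x̄) = (-0.3056) + (-6.1389) + (-0.3056) + (9.0278) = 2.2778
Denominator Σ(x_t−x̄)² = 36.8333
r_2 = 2.2778 / 36.8333 = 0.062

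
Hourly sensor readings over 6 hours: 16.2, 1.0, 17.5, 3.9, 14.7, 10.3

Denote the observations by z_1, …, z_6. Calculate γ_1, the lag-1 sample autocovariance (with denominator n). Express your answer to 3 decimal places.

-32.488

Mean z̄ = (16.2 + 1.0 + 17.5 + 3.9 + 14.7 + 10.3)/6 = 10.6000
Σ_{t=1}^{5}(z_t−z̄)(z_{t+1}−z̄) = -194.9300
γ_1 = -194.9300 / 6 = -32.488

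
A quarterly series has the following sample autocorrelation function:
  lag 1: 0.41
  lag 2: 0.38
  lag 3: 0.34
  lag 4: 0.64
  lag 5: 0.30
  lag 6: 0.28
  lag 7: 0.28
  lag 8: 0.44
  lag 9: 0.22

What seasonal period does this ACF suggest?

4

The largest autocorrelation is r_4 = 0.64, with a weaker echo at lag 8 (0.44); the remaining lags stay at or below 0.41. The elevated value at lag 1 (0.41), dropping to 0.38 at lag 2, reflects decaying short-term dependence rather than seasonality.
The dominant spike at lag 4 indicates a seasonal period of 4.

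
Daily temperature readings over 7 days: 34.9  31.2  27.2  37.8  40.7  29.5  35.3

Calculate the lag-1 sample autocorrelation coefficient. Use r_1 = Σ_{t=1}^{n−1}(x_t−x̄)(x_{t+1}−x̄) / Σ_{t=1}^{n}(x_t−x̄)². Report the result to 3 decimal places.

Mean x̄ = (34.9 + 31.2 + 27.2 + 37.8 + 40.7 + 29.5 + 35.3)/7 = 33.8000
Σ(x_t−x̄)(x_{t+1}−x̄) = (-2.8600) + (17.1600) + (-26.4000) + (27.6000) + (-29.6700) + (-6.4500) = -20.6200
Denominator Σ(x_t−x̄)² = 135.8800
r_1 = -20.6200 / 135.8800 = -0.152

-0.152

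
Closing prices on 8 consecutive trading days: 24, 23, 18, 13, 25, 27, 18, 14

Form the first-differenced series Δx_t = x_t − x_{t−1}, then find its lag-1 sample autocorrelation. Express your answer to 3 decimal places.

First differences Δx: -1, -5, -5, 12, 2, -9, -4
Mean of differences = -1.4286
Numerator Σ(Δx_t−Δx̄)(Δx_{t+1}−Δx̄) = 2.8163
Denominator Σ(Δx_t−Δx̄)² = 281.7143
r_1(Δx) = 2.8163 / 281.7143 = 0.010

0.010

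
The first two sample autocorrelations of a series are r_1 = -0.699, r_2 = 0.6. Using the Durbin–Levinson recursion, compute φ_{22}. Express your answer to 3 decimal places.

φ_{22} = (r_2 − r_1²) / (1 − r_1²)
r_1² = (-0.699)² = 0.488601
Numerator = 0.6 − 0.4886 = 0.1114; denominator = 1 − 0.4886 = 0.5114
φ_{22} = 0.1114 / 0.5114 = 0.218

0.218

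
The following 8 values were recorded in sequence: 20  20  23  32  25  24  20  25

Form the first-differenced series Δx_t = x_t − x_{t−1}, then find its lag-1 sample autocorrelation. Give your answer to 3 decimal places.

-0.256

First differences Δx: 0, 3, 9, -7, -1, -4, 5
Mean of differences = 0.7143
Numerator Σ(Δx_t−Δx̄)(Δx_{t+1}−Δx̄) = -45.5102
Denominator Σ(Δx_t−Δx̄)² = 177.4286
r_1(Δx) = -45.5102 / 177.4286 = -0.256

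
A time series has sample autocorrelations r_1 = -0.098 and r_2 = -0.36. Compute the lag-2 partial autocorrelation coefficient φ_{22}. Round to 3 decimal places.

φ_{22} = (r_2 − r_1²) / (1 − r_1²)
r_1² = (-0.098)² = 0.009604
Numerator = -0.36 − 0.0096 = -0.3696; denominator = 1 − 0.0096 = 0.9904
φ_{22} = -0.3696 / 0.9904 = -0.373

-0.373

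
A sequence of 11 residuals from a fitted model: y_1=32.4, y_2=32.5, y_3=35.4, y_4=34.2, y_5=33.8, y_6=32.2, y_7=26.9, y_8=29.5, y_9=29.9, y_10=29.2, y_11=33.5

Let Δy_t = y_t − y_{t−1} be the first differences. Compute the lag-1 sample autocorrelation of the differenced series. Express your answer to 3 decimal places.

First differences Δy: 0.1, 2.9, -1.2, -0.4, -1.6, -5.3, 2.6, 0.4, -0.7, 4.3
Mean of differences = 0.1100
Numerator Σ(Δy_t−Δȳ)(Δy_{t+1}−Δȳ) = -9.2691
Denominator Σ(Δy_t−Δȳ)² = 66.4490
r_1(Δy) = -9.2691 / 66.4490 = -0.139

-0.139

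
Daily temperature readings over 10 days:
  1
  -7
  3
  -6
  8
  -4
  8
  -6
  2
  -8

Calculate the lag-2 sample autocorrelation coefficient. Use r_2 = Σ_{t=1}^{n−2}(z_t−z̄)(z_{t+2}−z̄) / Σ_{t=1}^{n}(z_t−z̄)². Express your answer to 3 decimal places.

Mean z̄ = (1 − 7 + 3 − 6 + 8 − 4 + 8 − 6 + 2 − 8)/10 = -0.9000
Numerator Σ_{t=1}^{8}(z_t−z̄)(z_{t+2}−z̄) = 246.0800
Denominator Σ(z_t−z̄)² = 334.9000
r_2 = 246.0800 / 334.9000 = 0.735

0.735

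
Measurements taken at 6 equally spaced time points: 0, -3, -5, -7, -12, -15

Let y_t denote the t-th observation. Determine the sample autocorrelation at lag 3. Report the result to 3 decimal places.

Mean ȳ = (0 − 3 − 5 − 7 − 12 − 15)/6 = -7.0000
Deviations from mean: 7.0000, 4.0000, 2.0000, 0.0000, -5.0000, -8.0000
Numerator Σ_{t=1}^{3}(y_t−ȳ)(y_{t+3}−ȳ) = -36.0000
Denominator Σ(y_t−ȳ)² = 158.0000
r_3 = -36.0000 / 158.0000 = -0.228

-0.228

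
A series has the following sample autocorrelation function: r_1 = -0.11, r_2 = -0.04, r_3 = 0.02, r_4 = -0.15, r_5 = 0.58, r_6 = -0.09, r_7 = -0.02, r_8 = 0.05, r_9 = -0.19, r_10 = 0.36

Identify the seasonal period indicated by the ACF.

The largest autocorrelation is r_5 = 0.58, with a weaker echo at lag 10 (0.36); the remaining lags stay at or below 0.05.
The dominant spike at lag 5 indicates a seasonal period of 5.

5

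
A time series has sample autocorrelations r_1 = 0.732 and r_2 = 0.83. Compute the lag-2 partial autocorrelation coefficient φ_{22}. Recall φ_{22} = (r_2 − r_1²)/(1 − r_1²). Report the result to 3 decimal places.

0.634

φ_{22} = (r_2 − r_1²) / (1 − r_1²)
r_1² = (0.732)² = 0.535824
Numerator = 0.83 − 0.5358 = 0.2942; denominator = 1 − 0.5358 = 0.4642
φ_{22} = 0.2942 / 0.4642 = 0.634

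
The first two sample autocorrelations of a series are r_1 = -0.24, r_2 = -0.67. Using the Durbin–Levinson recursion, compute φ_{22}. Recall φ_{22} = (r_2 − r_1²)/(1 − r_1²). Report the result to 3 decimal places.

-0.772

φ_{22} = (r_2 − r_1²) / (1 − r_1²)
r_1² = (-0.24)² = 0.0576
Numerator = -0.67 − 0.0576 = -0.7276; denominator = 1 − 0.0576 = 0.9424
φ_{22} = -0.7276 / 0.9424 = -0.772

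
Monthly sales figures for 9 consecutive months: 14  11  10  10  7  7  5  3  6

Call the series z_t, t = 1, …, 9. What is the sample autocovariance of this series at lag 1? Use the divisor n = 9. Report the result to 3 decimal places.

6.147

Mean z̄ = (14 + 11 + 10 + 10 + 7 + 7 + 5 + 3 + 6)/9 = 8.1111
Σ_{t=1}^{8}(z_t−z̄)(z_{t+1}−z̄) = 55.3210
γ_1 = 55.3210 / 9 = 6.147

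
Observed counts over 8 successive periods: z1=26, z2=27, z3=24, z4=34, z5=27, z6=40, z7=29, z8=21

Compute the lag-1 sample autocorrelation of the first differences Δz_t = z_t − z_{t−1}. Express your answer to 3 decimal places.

-0.487

First differences Δz: 1, -3, 10, -7, 13, -11, -8
Mean of differences = -0.7143
Numerator Σ(Δz_t−Δz̄)(Δz_{t+1}−Δz̄) = -248.0816
Denominator Σ(Δz_t−Δz̄)² = 509.4286
r_1(Δz) = -248.0816 / 509.4286 = -0.487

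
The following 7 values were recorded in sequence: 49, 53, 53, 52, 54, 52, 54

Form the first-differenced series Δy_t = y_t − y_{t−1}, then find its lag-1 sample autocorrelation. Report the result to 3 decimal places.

-0.397

First differences Δy: 4, 0, -1, 2, -2, 2
Mean of differences = 0.8333
Numerator Σ(Δy_t−Δȳ)(Δy_{t+1}−Δȳ) = -9.8611
Denominator Σ(Δy_t−Δȳ)² = 24.8333
r_1(Δy) = -9.8611 / 24.8333 = -0.397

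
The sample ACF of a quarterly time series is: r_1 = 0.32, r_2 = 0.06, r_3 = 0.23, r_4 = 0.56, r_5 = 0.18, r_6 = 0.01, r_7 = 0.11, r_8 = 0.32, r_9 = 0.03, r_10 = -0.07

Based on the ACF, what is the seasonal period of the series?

4

The largest autocorrelation is r_4 = 0.56; the remaining lags stay at or below 0.32. The elevated value at lag 1 (0.32), dropping to 0.06 at lag 2, reflects decaying short-term dependence rather than seasonality.
The dominant spike at lag 4 indicates a seasonal period of 4.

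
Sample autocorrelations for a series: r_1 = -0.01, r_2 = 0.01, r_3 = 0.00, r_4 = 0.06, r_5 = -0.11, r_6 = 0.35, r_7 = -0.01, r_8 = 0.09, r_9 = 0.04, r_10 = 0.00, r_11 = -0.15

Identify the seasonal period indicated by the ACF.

6

The largest autocorrelation is r_6 = 0.35; the remaining lags stay at or below 0.09.
The dominant spike at lag 6 indicates a seasonal period of 6.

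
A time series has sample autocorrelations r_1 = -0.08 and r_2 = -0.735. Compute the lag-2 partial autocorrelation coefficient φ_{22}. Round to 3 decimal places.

-0.746

φ_{22} = (r_2 − r_1²) / (1 − r_1²)
r_1² = (-0.08)² = 0.0064
Numerator = -0.735 − 0.0064 = -0.7414; denominator = 1 − 0.0064 = 0.9936
φ_{22} = -0.7414 / 0.9936 = -0.746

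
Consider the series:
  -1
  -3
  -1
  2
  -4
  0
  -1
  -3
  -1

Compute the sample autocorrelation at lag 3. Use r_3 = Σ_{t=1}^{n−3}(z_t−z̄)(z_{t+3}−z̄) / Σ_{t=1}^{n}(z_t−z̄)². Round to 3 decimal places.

0.462

Mean z̄ = (-1 − 3 − 1 + 2 − 4 + 0 − 1 − 3 − 1)/9 = -1.3333
Σ(z_t−z̄)(z_{t+3}−z̄) = (1.1111) + (4.4444) + (0.4444) + (1.1111) + (4.4444) + (0.4444) = 12.0000
Denominator Σ(z_t−z̄)² = 26.0000
r_3 = 12.0000 / 26.0000 = 0.462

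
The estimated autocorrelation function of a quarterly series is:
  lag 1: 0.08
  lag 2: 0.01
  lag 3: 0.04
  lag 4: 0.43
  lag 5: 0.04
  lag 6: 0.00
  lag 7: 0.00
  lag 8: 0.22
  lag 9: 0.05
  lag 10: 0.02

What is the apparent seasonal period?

4

The largest autocorrelation is r_4 = 0.43, with a weaker echo at lag 8 (0.22); the remaining lags stay at or below 0.08.
The dominant spike at lag 4 indicates a seasonal period of 4.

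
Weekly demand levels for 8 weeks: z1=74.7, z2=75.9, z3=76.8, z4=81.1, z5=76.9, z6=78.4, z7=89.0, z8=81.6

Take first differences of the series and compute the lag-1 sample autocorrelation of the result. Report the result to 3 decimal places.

-0.477

First differences Δz: 1.2, 0.9, 4.3, -4.2, 1.5, 10.6, -7.4
Mean of differences = 0.9857
Numerator Σ(Δz_t−Δz̄)(Δz_{t+1}−Δz̄) = -95.8345
Denominator Σ(Δz_t−Δz̄)² = 200.9486
r_1(Δz) = -95.8345 / 200.9486 = -0.477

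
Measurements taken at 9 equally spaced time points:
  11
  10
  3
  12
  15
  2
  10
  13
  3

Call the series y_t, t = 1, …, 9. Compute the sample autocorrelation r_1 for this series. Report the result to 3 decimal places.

-0.387

Mean ȳ = (11 + 10 + 3 + 12 + 15 + 2 + 10 + 13 + 3)/9 = 8.7778
Numerator Σ_{t=1}^{8}(y_t−ȳ)(y_{t+1}−ȳ) = -72.6049
Denominator Σ(y_t−ȳ)² = 187.5556
r_1 = -72.6049 / 187.5556 = -0.387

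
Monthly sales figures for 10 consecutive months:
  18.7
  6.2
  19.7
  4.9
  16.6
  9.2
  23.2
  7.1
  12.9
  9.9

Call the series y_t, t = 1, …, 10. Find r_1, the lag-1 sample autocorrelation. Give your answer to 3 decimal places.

-0.768

Mean ȳ = (18.7 + 6.2 + 19.7 + 4.9 + 16.6 + 9.2 + 23.2 + 7.1 + 12.9 + 9.9)/10 = 12.8400
Numerator Σ_{t=1}^{9}(y_t−ȳ)(y_{t+1}−ȳ) = -280.1676
Denominator Σ(y_t−ȳ)² = 364.8440
r_1 = -280.1676 / 364.8440 = -0.768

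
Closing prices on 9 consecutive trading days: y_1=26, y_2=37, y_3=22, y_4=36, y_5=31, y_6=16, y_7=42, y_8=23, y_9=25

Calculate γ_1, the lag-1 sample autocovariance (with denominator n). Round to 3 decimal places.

Mean ȳ = (26 + 37 + 22 + 36 + 31 + 16 + 42 + 23 + 25)/9 = 28.6667
Σ_{t=1}^{8}(y_t−ȳ)(y_{t+1}−ȳ) = -362.7778
γ_1 = -362.7778 / 9 = -40.309

-40.309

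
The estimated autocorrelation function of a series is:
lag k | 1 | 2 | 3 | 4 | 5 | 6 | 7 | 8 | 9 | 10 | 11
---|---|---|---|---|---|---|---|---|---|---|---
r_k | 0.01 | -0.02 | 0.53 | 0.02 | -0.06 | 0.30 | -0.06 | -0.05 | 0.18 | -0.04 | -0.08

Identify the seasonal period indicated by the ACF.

3

The largest autocorrelation is r_3 = 0.53, with weaker echoes at lags 6 (0.30) and 9 (0.18); the remaining lags stay at or below 0.02.
The dominant spike at lag 3 indicates a seasonal period of 3.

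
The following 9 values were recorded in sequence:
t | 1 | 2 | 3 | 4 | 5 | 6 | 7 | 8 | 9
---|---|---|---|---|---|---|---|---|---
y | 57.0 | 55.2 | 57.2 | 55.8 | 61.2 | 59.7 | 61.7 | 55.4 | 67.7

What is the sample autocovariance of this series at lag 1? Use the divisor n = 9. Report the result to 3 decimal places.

Mean ȳ = (57.0 + 55.2 + 57.2 + 55.8 + 61.2 + 59.7 + 61.7 + 55.4 + 67.7)/9 = 58.9889
Σ_{t=1}^{8}(y_t−ȳ)(y_{t+1}−ȳ) = -24.5257
γ_1 = -24.5257 / 9 = -2.725

-2.725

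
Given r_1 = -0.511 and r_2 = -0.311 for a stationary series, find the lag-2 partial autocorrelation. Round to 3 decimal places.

φ_{22} = (r_2 − r_1²) / (1 − r_1²)
r_1² = (-0.511)² = 0.261121
Numerator = -0.311 − 0.2611 = -0.5721; denominator = 1 − 0.2611 = 0.7389
φ_{22} = -0.5721 / 0.7389 = -0.774

-0.774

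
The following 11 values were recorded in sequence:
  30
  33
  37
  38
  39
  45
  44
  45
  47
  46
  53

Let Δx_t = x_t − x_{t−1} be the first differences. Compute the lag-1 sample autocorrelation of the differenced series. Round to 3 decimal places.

-0.396

First differences Δx: 3, 4, 1, 1, 6, -1, 1, 2, -1, 7
Mean of differences = 2.3000
Numerator Σ(Δx_t−Δx̄)(Δx_{t+1}−Δx̄) = -26.1900
Denominator Σ(Δx_t−Δx̄)² = 66.1000
r_1(Δx) = -26.1900 / 66.1000 = -0.396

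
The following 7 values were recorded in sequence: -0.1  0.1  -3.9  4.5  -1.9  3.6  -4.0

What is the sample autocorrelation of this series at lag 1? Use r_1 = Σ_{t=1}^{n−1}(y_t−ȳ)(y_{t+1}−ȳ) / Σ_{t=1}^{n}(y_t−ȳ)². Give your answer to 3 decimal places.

Mean ȳ = (-0.1 + 0.1 − 3.9 + 4.5 − 1.9 + 3.6 − 4.0)/7 = -0.2429
Deviations from mean: 0.1429, 0.3429, -3.6571, 4.7429, -1.6571, 3.8429, -3.7571
Σ(y_t−ȳ)(y_{t+1}−ȳ) = (0.0490) + (-1.2539) + (-17.3453) + (-7.8596) + (-6.3682) + (-14.4382) = -47.2161
Denominator Σ(y_t−ȳ)² = 67.6371
r_1 = -47.2161 / 67.6371 = -0.698

-0.698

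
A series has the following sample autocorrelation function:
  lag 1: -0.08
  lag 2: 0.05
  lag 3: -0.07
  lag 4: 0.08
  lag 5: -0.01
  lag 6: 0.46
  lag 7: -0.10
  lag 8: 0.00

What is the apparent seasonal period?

The largest autocorrelation is r_6 = 0.46; the remaining lags stay at or below 0.08.
The dominant spike at lag 6 indicates a seasonal period of 6.

6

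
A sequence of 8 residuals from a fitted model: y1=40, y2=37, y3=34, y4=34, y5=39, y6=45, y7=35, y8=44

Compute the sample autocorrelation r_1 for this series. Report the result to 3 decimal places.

-0.125

Mean ȳ = (40 + 37 + 34 + 34 + 39 + 45 + 35 + 44)/8 = 38.5000
Deviations from mean: 1.5000, -1.5000, -4.5000, -4.5000, 0.5000, 6.5000, -3.5000, 5.5000
Σ(y_t−ȳ)(y_{t+1}−ȳ) = (-2.2500) + (6.7500) + (20.2500) + (-2.2500) + (3.2500) + (-22.7500) + (-19.2500) = -16.2500
Denominator Σ(y_t−ȳ)² = 130.0000
r_1 = -16.2500 / 130.0000 = -0.125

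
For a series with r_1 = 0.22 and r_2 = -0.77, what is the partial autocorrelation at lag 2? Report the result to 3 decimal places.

-0.860

φ_{22} = (r_2 − r_1²) / (1 − r_1²)
r_1² = (0.22)² = 0.0484
Numerator = -0.77 − 0.0484 = -0.8184; denominator = 1 − 0.0484 = 0.9516
φ_{22} = -0.8184 / 0.9516 = -0.860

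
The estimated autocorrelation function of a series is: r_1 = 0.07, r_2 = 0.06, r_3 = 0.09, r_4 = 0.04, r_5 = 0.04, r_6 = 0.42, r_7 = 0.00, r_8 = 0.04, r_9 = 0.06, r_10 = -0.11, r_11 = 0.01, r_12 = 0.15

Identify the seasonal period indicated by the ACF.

The largest autocorrelation is r_6 = 0.42, with a weaker echo at lag 12 (0.15); the remaining lags stay at or below 0.09.
The dominant spike at lag 6 indicates a seasonal period of 6.

6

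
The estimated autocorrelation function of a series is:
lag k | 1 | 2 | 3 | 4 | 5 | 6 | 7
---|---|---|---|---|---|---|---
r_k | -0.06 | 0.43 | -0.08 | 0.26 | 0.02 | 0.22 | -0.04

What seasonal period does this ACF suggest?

The largest autocorrelation is r_2 = 0.43, with weaker echoes at lags 4 (0.26) and 6 (0.22); the remaining lags stay at or below 0.02.
The dominant spike at lag 2 indicates a seasonal period of 2.

2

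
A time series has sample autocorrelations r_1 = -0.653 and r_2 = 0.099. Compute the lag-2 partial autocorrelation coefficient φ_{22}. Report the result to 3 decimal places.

φ_{22} = (r_2 − r_1²) / (1 − r_1²)
r_1² = (-0.653)² = 0.426409
Numerator = 0.099 − 0.4264 = -0.3274; denominator = 1 − 0.4264 = 0.5736
φ_{22} = -0.3274 / 0.5736 = -0.571

-0.571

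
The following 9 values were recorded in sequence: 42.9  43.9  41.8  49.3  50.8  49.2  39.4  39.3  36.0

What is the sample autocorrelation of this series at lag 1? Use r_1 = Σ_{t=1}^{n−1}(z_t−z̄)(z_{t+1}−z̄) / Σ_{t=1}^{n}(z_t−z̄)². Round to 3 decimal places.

0.456

Mean z̄ = (42.9 + 43.9 + 41.8 + 49.3 + 50.8 + 49.2 + 39.4 + 39.3 + 36.0)/9 = 43.6222
Numerator Σ_{t=1}^{8}(z_t−z̄)(z_{t+1}−z̄) = 97.3806
Denominator Σ(z_t−z̄)² = 213.3956
r_1 = 97.3806 / 213.3956 = 0.456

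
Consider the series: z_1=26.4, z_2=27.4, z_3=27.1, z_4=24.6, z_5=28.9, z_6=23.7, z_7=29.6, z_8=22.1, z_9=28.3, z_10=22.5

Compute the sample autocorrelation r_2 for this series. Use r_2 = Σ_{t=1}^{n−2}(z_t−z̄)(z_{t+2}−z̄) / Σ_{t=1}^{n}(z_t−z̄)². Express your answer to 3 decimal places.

0.715

Mean z̄ = (26.4 + 27.4 + 27.1 + 24.6 + 28.9 + 23.7 + 29.6 + 22.1 + 28.3 + 22.5)/10 = 26.0600
Numerator Σ_{t=1}^{8}(z_t−z̄)(z_{t+2}−z̄) = 46.2228
Denominator Σ(z_t−z̄)² = 64.6640
r_2 = 46.2228 / 64.6640 = 0.715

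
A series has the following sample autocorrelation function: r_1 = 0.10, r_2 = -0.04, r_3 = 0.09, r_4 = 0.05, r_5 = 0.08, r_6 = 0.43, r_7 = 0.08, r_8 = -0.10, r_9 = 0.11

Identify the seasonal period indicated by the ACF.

The largest autocorrelation is r_6 = 0.43; the remaining lags stay at or below 0.11.
The dominant spike at lag 6 indicates a seasonal period of 6.

6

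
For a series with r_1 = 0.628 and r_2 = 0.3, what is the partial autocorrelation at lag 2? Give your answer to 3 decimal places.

-0.156

φ_{22} = (r_2 − r_1²) / (1 − r_1²)
r_1² = (0.628)² = 0.394384
Numerator = 0.3 − 0.3944 = -0.0944; denominator = 1 − 0.3944 = 0.6056
φ_{22} = -0.0944 / 0.6056 = -0.156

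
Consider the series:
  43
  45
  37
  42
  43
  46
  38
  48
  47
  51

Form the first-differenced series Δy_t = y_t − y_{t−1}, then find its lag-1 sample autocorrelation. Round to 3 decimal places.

First differences Δy: 2, -8, 5, 1, 3, -8, 10, -1, 4
Mean of differences = 0.8889
Numerator Σ(Δy_t−Δȳ)(Δy_{t+1}−Δȳ) = -168.5679
Denominator Σ(Δy_t−Δȳ)² = 276.8889
r_1(Δy) = -168.5679 / 276.8889 = -0.609

-0.609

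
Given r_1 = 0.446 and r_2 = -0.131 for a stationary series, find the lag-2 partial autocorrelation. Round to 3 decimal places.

φ_{22} = (r_2 − r_1²) / (1 − r_1²)
r_1² = (0.446)² = 0.198916
Numerator = -0.131 − 0.1989 = -0.3299; denominator = 1 − 0.1989 = 0.8011
φ_{22} = -0.3299 / 0.8011 = -0.412

-0.412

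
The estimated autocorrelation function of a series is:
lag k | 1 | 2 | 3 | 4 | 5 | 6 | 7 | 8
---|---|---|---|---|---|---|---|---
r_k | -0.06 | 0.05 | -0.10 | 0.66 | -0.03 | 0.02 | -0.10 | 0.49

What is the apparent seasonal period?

The largest autocorrelation is r_4 = 0.66, with a weaker echo at lag 8 (0.49); the remaining lags stay at or below 0.05.
The dominant spike at lag 4 indicates a seasonal period of 4.

4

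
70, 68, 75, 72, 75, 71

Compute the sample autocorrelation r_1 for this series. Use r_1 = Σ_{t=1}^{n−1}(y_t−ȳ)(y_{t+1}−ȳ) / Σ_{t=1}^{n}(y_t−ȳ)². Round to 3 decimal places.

-0.172

Mean ȳ = (70 + 68 + 75 + 72 + 75 + 71)/6 = 71.8333
Deviations from mean: -1.8333, -3.8333, 3.1667, 0.1667, 3.1667, -0.8333
Σ(y_t−ȳ)(y_{t+1}−ȳ) = (7.0278) + (-12.1389) + (0.5278) + (0.5278) + (-2.6389) = -6.6944
Denominator Σ(y_t−ȳ)² = 38.8333
r_1 = -6.6944 / 38.8333 = -0.172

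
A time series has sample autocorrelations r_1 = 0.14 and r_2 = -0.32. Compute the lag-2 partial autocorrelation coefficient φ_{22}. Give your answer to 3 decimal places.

φ_{22} = (r_2 − r_1²) / (1 − r_1²)
r_1² = (0.14)² = 0.0196
Numerator = -0.32 − 0.0196 = -0.3396; denominator = 1 − 0.0196 = 0.9804
φ_{22} = -0.3396 / 0.9804 = -0.346

-0.346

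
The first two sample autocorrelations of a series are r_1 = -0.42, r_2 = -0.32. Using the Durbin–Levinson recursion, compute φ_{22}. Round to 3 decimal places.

φ_{22} = (r_2 − r_1²) / (1 − r_1²)
r_1² = (-0.42)² = 0.1764
Numerator = -0.32 − 0.1764 = -0.4964; denominator = 1 − 0.1764 = 0.8236
φ_{22} = -0.4964 / 0.8236 = -0.603

-0.603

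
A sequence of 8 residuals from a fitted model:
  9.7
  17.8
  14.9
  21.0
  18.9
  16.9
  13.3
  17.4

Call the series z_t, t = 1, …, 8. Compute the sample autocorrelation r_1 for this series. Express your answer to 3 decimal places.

-0.110

Mean z̄ = (9.7 + 17.8 + 14.9 + 21.0 + 18.9 + 16.9 + 13.3 + 17.4)/8 = 16.2375
Σ(z_t−z̄)(z_{t+1}−z̄) = (-10.2148) + (-2.0898) + (-6.3698) + (12.6802) + (1.7639) + (-1.9461) + (-3.4148) = -9.5914
Denominator Σ(z_t−z̄)² = 87.1588
r_1 = -9.5914 / 87.1588 = -0.110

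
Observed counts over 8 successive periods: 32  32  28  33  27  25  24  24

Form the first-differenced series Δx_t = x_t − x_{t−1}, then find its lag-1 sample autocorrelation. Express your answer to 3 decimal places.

First differences Δx: 0, -4, 5, -6, -2, -1, 0
Mean of differences = -1.1429
Numerator Σ(Δx_t−Δx̄)(Δx_{t+1}−Δx̄) = -46.4490
Denominator Σ(Δx_t−Δx̄)² = 72.8571
r_1(Δx) = -46.4490 / 72.8571 = -0.638

-0.638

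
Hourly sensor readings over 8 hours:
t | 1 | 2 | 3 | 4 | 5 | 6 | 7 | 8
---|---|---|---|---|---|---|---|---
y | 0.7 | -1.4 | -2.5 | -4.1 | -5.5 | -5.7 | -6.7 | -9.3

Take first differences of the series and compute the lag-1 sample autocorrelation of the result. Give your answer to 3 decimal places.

-0.061

First differences Δy: -2.1, -1.1, -1.6, -1.4, -0.2, -1.0, -2.6
Mean of differences = -1.4286
Numerator Σ(Δy_t−Δȳ)(Δy_{t+1}−Δȳ) = -0.2222
Denominator Σ(Δy_t−Δȳ)² = 3.6543
r_1(Δy) = -0.2222 / 3.6543 = -0.061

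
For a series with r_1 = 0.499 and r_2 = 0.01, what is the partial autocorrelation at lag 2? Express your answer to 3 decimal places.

φ_{22} = (r_2 − r_1²) / (1 − r_1²)
r_1² = (0.499)² = 0.249001
Numerator = 0.01 − 0.2490 = -0.2390; denominator = 1 − 0.2490 = 0.7510
φ_{22} = -0.2390 / 0.7510 = -0.318

-0.318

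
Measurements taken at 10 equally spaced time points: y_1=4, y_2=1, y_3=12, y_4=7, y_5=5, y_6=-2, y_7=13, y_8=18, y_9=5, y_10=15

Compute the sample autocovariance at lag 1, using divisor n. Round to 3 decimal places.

-2.304

Mean ȳ = (4 + 1 + 12 + 7 + 5 − 2 + 13 + 18 + 5 + 15)/10 = 7.8000
Σ_{t=1}^{9}(y_t−ȳ)(y_{t+1}−ȳ) = -23.0400
γ_1 = -23.0400 / 10 = -2.304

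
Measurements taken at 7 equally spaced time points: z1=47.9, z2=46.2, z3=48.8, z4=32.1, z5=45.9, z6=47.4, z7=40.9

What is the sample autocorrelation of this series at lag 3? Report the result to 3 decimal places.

0.062

Mean z̄ = (47.9 + 46.2 + 48.8 + 32.1 + 45.9 + 47.4 + 40.9)/7 = 44.1714
Deviations from mean: 3.7286, 2.0286, 4.6286, -12.0714, 1.7286, 3.2286, -3.2714
Numerator Σ_{t=1}^{4}(z_t−z̄)(z_{t+3}−z̄) = 12.9318
Denominator Σ(z_t−z̄)² = 209.2743
r_3 = 12.9318 / 209.2743 = 0.062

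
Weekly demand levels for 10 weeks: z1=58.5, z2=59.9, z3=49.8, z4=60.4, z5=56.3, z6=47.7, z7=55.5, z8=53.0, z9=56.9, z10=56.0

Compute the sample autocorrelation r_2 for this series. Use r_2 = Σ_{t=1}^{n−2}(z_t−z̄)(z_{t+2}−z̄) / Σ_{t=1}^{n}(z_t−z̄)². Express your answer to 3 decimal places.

-0.137

Mean z̄ = (58.5 + 59.9 + 49.8 + 60.4 + 56.3 + 47.7 + 55.5 + 53.0 + 56.9 + 56.0)/10 = 55.4000
Numerator Σ_{t=1}^{8}(z_t−z̄)(z_{t+2}−z̄) = -21.1200
Denominator Σ(z_t−z̄)² = 154.7000
r_2 = -21.1200 / 154.7000 = -0.137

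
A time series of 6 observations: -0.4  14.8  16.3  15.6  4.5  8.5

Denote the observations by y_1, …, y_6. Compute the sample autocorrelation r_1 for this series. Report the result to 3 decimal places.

Mean ȳ = (-0.4 + 14.8 + 16.3 + 15.6 + 4.5 + 8.5)/6 = 9.8833
Deviations from mean: -10.2833, 4.9167, 6.4167, 5.7167, -5.3833, -1.3833
Σ(y_t−ȳ)(y_{t+1}−ȳ) = (-50.5597) + (31.5486) + (36.6819) + (-30.7747) + (7.4469) = -5.6569
Denominator Σ(y_t−ȳ)² = 234.6683
r_1 = -5.6569 / 234.6683 = -0.024

-0.024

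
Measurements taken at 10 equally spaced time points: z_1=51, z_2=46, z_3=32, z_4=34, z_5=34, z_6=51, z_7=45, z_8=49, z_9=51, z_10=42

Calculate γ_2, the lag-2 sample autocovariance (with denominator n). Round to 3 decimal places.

-4.200

Mean z̄ = (51 + 46 + 32 + 34 + 34 + 51 + 45 + 49 + 51 + 42)/10 = 43.5000
Σ_{t=1}^{8}(z_t−z̄)(z_{t+2}−z̄) = -42.0000
γ_2 = -42.0000 / 10 = -4.200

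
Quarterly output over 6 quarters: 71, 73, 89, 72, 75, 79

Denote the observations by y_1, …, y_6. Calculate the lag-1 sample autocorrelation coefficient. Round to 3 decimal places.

Mean ȳ = (71 + 73 + 89 + 72 + 75 + 79)/6 = 76.5000
Deviations from mean: -5.5000, -3.5000, 12.5000, -4.5000, -1.5000, 2.5000
Numerator Σ_{t=1}^{5}(y_t−ȳ)(y_{t+1}−ȳ) = -77.7500
Denominator Σ(y_t−ȳ)² = 227.5000
r_1 = -77.7500 / 227.5000 = -0.342

-0.342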